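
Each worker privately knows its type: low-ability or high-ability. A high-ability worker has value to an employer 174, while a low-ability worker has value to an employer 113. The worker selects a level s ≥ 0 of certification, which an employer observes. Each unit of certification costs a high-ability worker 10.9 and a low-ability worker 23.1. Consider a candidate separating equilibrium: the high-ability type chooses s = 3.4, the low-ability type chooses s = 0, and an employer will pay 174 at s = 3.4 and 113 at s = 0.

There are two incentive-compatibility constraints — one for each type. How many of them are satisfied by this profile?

2

Low-ability type: stay at 0 → 113; mimic → 174 − 23.1 × 3.4 = 95.46. IC holds (113 ≥ 95.46).
High-ability type: signal → 174 − 10.9 × 3.4 = 136.94; deviate to 0 → 113. IC holds (136.94 ≥ 113).
2 of 2 constraints hold, so this is a separating equilibrium.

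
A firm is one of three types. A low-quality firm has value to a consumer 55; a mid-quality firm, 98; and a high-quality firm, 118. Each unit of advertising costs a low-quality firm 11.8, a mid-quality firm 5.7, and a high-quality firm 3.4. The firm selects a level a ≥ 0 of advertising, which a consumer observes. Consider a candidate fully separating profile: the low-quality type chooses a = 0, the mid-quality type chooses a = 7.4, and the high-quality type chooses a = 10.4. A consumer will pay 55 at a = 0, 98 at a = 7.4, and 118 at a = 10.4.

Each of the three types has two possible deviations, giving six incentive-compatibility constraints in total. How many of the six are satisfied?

High-quality (own payoff 118 − 3.4×10.4 = 82.64): to a=0 gives 55 → no gain ✓; to a=7.4 gives 98 − 3.4×7.4 = 72.84 → no gain ✓.
Low-quality (own payoff 55): to a=7.4 gives 98 − 11.8×7.4 = 10.68 → no gain ✓; to a=10.4 gives 118 − 11.8×10.4 = -4.72 → no gain ✓.
Mid-quality (own payoff 98 − 5.7×7.4 = 55.82): to a=0 gives 55 → no gain ✓; to a=10.4 gives 118 − 5.7×10.4 = 58.72 → profitable ✗.
5 of the 6 constraints hold; not an equilibrium.

5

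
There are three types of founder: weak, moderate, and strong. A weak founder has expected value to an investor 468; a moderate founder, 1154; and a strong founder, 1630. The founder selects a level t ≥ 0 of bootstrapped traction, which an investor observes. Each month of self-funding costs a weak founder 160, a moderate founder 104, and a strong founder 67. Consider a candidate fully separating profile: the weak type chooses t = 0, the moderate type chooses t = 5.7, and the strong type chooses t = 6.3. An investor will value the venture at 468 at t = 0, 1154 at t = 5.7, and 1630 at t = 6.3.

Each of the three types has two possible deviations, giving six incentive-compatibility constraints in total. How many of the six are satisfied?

Moderate (own payoff 1154 − 104×5.7 = 561.2): to t=0 gives 468 → no gain ✓; to t=6.3 gives 1630 − 104×6.3 = 974.8 → profitable ✗.
Weak (own payoff 468): to t=5.7 gives 1154 − 160×5.7 = 242 → no gain ✓; to t=6.3 gives 1630 − 160×6.3 = 622 → profitable ✗.
Strong (own payoff 1630 − 67×6.3 = 1207.9): to t=0 gives 468 → no gain ✓; to t=5.7 gives 1154 − 67×5.7 = 772.1 → no gain ✓.
4 of the 6 constraints hold; not an equilibrium.

4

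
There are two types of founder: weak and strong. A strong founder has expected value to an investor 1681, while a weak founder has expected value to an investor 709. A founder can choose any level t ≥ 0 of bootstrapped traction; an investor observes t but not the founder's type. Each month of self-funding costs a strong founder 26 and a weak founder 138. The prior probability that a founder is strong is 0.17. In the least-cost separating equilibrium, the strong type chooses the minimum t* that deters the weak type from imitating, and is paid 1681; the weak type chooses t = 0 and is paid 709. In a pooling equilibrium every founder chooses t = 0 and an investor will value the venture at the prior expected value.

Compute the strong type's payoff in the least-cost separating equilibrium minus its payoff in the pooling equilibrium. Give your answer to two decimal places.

Least-cost separating signal: t* solves 709 = 1681 − 138·t*, so t* = (1681 − 709)/138 ≈ 7.0435.
Strong type's separating payoff: 1681 − 26 × t* = 1681 − 26 × (1681 − 709)/138 = 1681 − 25272/138 ≈ 1497.8696.
Pooling payoff: 0.17 × 1681 + 0.83 × 709 = 874.24.
Difference: 1497.8696 − 874.24 = 623.6296, i.e. 623.63 to two decimal places.
The strong type prefers to separate.

623.63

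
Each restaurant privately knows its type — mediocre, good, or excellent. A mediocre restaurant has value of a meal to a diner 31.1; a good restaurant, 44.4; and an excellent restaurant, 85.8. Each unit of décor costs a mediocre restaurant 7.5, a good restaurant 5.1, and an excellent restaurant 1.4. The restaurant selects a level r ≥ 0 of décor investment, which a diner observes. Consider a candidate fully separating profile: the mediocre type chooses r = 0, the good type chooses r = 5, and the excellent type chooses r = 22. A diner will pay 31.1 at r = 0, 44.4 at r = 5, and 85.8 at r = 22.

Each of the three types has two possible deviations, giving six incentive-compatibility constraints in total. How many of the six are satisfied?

5

Excellent (own payoff 85.8 − 1.4×22 = 55): to r=0 gives 31.1 → no gain ✓; to r=5 gives 44.4 − 1.4×5 = 37.4 → no gain ✓.
Good (own payoff 44.4 − 5.1×5 = 18.9): to r=0 gives 31.1 → profitable ✗; to r=22 gives 85.8 − 5.1×22 = -26.4 → no gain ✓.
Mediocre (own payoff 31.1): to r=5 gives 44.4 − 7.5×5 = 6.9 → no gain ✓; to r=22 gives 85.8 − 7.5×22 = -79.2 → no gain ✓.
5 of the 6 constraints hold; not an equilibrium.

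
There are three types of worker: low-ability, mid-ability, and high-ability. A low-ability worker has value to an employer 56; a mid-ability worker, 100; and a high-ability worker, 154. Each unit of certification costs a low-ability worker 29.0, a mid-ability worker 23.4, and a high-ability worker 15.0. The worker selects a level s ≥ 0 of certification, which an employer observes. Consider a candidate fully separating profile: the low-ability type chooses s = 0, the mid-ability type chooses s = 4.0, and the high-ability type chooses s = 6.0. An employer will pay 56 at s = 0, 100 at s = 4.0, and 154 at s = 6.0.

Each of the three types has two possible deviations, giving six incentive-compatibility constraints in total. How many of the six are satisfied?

Mid-ability (own payoff 100 − 23.4×4.0 = 6.4): to s=0 gives 56 → profitable ✗; to s=6.0 gives 154 − 23.4×6.0 = 13.6 → profitable ✗.
Low-ability (own payoff 56): to s=4.0 gives 100 − 29.0×4.0 = -16 → no gain ✓; to s=6.0 gives 154 − 29.0×6.0 = -20 → no gain ✓.
High-ability (own payoff 154 − 15.0×6.0 = 64): to s=0 gives 56 → no gain ✓; to s=4.0 gives 100 − 15.0×4.0 = 40 → no gain ✓.
4 of the 6 constraints hold; not an equilibrium.

4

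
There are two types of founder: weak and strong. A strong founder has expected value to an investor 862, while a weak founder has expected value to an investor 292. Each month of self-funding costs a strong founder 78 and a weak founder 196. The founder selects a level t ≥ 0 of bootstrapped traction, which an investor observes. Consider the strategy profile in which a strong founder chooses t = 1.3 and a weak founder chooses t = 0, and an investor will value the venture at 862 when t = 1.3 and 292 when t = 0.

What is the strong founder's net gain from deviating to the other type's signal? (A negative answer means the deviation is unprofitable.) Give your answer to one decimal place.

-468.6

Playing t = 1.3 the strong founder receives 862 − 78 × 1.3 = 760.6.
Deviating to t = 0 yields 292 instead.
Gain from deviating: 292 − 760.6 = -468.6.
The gain is negative, so the strong type's incentive-compatibility constraint is satisfied.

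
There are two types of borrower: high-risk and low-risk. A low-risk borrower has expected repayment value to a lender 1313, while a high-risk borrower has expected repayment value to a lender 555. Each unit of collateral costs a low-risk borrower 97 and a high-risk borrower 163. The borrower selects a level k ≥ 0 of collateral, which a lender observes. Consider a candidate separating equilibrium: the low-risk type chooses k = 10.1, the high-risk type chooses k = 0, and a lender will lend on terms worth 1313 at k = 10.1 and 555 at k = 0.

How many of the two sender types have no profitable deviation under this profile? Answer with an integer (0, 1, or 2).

1

Low-risk type: signal → 1313 − 97 × 10.1 = 333.3; deviate to 0 → 555. IC fails (333.3 < 555).
High-risk type: stay at 0 → 555; mimic → 1313 − 163 × 10.1 = -333.3. IC holds (555 ≥ -333.3).
1 of 2 constraints hold, so this profile is not an equilibrium.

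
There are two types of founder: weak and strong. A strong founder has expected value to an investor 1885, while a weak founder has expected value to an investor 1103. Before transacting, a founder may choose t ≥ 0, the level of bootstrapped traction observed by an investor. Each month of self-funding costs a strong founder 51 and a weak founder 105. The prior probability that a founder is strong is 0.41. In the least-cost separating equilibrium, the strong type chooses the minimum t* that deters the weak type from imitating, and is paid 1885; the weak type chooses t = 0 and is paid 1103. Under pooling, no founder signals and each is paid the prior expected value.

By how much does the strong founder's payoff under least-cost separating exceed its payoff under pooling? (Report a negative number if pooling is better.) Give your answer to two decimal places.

Least-cost separating signal: t* solves 1103 = 1885 − 105·t*, so t* = (1885 − 1103)/105 ≈ 7.4476.
Strong type's separating payoff: 1885 − 51 × t* = 1885 − 51 × (1885 − 1103)/105 = 1885 − 39882/105 ≈ 1505.1714.
Pooling payoff: 0.41 × 1885 + 0.59 × 1103 = 1423.62.
Difference: 1505.1714 − 1423.62 = 81.5514, i.e. 81.55 to two decimal places.
The strong type prefers to separate.

81.55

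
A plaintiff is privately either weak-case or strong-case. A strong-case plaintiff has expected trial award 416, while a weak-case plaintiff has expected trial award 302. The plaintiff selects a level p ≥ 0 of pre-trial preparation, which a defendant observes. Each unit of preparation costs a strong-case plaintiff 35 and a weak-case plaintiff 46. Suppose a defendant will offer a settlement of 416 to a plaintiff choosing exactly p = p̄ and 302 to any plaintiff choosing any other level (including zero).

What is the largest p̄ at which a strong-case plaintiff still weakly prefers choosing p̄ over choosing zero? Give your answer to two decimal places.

Choosing p̄ yields the strong-case type 416 − 35·p̄; choosing zero yields 302.
The strong-case type is indifferent at 416 − 35·p̄ = 302, i.e. p̄ = (416 − 302) / 35 ≈ 3.26.
For any p̄ above 3.26 the strong-case type would rather pool at zero, so separation collapses.

3.26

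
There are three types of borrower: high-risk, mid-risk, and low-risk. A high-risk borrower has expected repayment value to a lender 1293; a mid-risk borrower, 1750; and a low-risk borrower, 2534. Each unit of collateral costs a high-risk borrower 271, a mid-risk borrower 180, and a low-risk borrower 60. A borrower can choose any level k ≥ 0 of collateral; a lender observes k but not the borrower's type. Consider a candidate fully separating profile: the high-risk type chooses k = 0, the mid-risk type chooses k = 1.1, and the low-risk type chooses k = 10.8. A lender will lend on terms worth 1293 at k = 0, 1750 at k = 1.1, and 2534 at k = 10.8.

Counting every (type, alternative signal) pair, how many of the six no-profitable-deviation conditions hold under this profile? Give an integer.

5

Mid-risk (own payoff 1750 − 180×1.1 = 1552): to k=0 gives 1293 → no gain ✓; to k=10.8 gives 2534 − 180×10.8 = 590 → no gain ✓.
Low-risk (own payoff 2534 − 60×10.8 = 1886): to k=0 gives 1293 → no gain ✓; to k=1.1 gives 1750 − 60×1.1 = 1684 → no gain ✓.
High-risk (own payoff 1293): to k=1.1 gives 1750 − 271×1.1 = 1451.9 → profitable ✗; to k=10.8 gives 2534 − 271×10.8 = -392.8 → no gain ✓.
5 of the 6 constraints hold; not an equilibrium.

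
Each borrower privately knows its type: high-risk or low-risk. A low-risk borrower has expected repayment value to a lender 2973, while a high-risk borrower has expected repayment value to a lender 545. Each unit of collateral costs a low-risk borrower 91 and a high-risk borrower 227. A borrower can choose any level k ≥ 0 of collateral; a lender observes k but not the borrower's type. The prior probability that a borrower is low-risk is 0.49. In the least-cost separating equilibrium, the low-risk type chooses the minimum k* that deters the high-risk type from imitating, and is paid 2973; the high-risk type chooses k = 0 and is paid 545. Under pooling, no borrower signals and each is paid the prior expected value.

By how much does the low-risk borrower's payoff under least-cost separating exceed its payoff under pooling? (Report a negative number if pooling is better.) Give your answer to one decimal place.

Least-cost separating signal: k* solves 545 = 2973 − 227·k*, so k* = (2973 − 545)/227 ≈ 10.6960.
Low-risk type's separating payoff: 2973 − 91 × k* = 2973 − 91 × (2973 − 545)/227 = 2973 − 220948/227 ≈ 1999.661.
Pooling payoff: 0.49 × 2973 + 0.51 × 545 = 1734.72.
Difference: 1999.661 − 1734.72 = 264.941, i.e. 264.9 to one decimal place.
The low-risk type prefers to separate.

264.9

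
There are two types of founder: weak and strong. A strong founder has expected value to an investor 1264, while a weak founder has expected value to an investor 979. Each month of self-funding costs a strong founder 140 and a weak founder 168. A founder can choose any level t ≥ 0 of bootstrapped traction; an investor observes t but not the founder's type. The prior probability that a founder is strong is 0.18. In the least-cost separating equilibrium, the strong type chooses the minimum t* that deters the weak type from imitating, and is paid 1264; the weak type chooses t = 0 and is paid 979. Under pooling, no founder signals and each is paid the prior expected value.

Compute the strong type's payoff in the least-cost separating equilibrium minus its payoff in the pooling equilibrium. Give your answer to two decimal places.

-3.80

Least-cost separating signal: t* solves 979 = 1264 − 168·t*, so t* = (1264 − 979)/168 ≈ 1.6964.
Strong type's separating payoff: 1264 − 140 × t* = 1264 − 140 × (1264 − 979)/168 = 1264 − 39900/168 = 1026.5.
Pooling payoff: 0.18 × 1264 + 0.82 × 979 = 1030.3.
Difference: 1026.5 − 1030.3 = -3.80.
The strong type would prefer the pooling outcome.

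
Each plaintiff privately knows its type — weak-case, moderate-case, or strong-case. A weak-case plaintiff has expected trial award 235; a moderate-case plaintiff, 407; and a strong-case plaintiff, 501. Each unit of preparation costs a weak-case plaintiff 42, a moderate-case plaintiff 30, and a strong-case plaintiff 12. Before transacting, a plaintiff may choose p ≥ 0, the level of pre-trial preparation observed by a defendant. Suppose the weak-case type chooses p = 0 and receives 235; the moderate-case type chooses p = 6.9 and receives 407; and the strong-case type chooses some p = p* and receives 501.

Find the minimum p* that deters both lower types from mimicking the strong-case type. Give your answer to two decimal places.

10.03

Moderate-case type (on-path payoff 407 − 30×6.9 = 200) won't mimic when 200 ≥ 501 − 30·p*, i.e. p* ≥ 10.03.
Weak-case type (on-path payoff 235) won't mimic when 235 ≥ 501 − 42·p*, i.e. p* ≥ 6.33.
Both must hold, so p* = max(6.33, 10.03) = 10.03. The moderate-case type's constraint binds.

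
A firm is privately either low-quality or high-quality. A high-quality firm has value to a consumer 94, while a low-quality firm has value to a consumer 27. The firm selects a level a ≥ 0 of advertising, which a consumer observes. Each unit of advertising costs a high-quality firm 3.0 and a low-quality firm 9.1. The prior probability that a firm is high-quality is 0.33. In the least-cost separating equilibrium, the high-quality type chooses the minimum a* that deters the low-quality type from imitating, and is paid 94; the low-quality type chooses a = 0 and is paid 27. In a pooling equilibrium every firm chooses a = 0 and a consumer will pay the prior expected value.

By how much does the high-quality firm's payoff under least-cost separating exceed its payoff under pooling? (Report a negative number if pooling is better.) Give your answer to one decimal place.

22.8

Least-cost separating signal: a* solves 27 = 94 − 9.1·a*, so a* = (94 − 27)/9.1 ≈ 7.3626.
High-quality type's separating payoff: 94 − 3.0 × a* = 94 − 3.0 × (94 − 27)/9.1 = 94 − 201/9.1 ≈ 71.912.
Pooling payoff: 0.33 × 94 + 0.67 × 27 = 49.11.
Difference: 71.912 − 49.11 = 22.802, i.e. 22.8 to one decimal place.
The high-quality type prefers to separate.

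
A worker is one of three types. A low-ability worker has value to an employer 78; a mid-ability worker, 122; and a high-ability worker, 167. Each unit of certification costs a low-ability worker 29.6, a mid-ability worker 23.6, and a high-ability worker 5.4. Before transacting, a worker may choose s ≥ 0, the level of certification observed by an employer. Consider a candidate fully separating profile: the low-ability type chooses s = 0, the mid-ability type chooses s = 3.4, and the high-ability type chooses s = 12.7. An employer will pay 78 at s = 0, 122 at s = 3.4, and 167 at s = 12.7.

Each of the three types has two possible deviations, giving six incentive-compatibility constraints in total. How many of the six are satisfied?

4

Low-ability (own payoff 78): to s=3.4 gives 122 − 29.6×3.4 = 21.36 → no gain ✓; to s=12.7 gives 167 − 29.6×12.7 = -208.92 → no gain ✓.
Mid-ability (own payoff 122 − 23.6×3.4 = 41.76): to s=0 gives 78 → profitable ✗; to s=12.7 gives 167 − 23.6×12.7 = -132.72 → no gain ✓.
High-ability (own payoff 167 − 5.4×12.7 = 98.42): to s=0 gives 78 → no gain ✓; to s=3.4 gives 122 − 5.4×3.4 = 103.64 → profitable ✗.
4 of the 6 constraints hold; not an equilibrium.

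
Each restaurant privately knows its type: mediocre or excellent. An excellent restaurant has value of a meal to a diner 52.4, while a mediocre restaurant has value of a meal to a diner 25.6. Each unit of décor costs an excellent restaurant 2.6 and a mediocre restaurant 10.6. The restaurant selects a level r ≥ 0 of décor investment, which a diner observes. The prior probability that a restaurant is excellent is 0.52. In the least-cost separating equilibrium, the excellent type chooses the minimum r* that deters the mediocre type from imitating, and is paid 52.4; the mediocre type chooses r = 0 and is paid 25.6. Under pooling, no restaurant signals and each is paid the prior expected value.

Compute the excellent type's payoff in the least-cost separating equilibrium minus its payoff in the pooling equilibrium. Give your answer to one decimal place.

6.3

Least-cost separating signal: r* solves 25.6 = 52.4 − 10.6·r*, so r* = (52.4 − 25.6)/10.6 ≈ 2.5283.
Excellent type's separating payoff: 52.4 − 2.6 × r* = 52.4 − 2.6 × (52.4 − 25.6)/10.6 = 52.4 − 69.68/10.6 ≈ 45.826.
Pooling payoff: 0.52 × 52.4 + 0.48 × 25.6 = 39.536.
Difference: 45.826 − 39.536 = 6.29, i.e. 6.3 to one decimal place.
The excellent type prefers to separate.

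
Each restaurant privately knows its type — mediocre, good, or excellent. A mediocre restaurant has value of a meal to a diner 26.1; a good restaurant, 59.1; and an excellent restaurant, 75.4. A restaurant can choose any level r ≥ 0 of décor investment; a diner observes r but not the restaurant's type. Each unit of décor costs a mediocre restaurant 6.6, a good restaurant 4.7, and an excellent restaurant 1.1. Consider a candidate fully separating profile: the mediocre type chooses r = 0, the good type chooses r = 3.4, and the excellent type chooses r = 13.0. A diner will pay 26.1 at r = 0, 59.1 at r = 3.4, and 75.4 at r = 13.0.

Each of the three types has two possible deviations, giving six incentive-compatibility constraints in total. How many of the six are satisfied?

5

Excellent (own payoff 75.4 − 1.1×13.0 = 61.1): to r=0 gives 26.1 → no gain ✓; to r=3.4 gives 59.1 − 1.1×3.4 = 55.36 → no gain ✓.
Good (own payoff 59.1 − 4.7×3.4 = 43.12): to r=0 gives 26.1 → no gain ✓; to r=13.0 gives 75.4 − 4.7×13.0 = 14.3 → no gain ✓.
Mediocre (own payoff 26.1): to r=3.4 gives 59.1 − 6.6×3.4 = 36.66 → profitable ✗; to r=13.0 gives 75.4 − 6.6×13.0 = -10.4 → no gain ✓.
5 of the 6 constraints hold; not an equilibrium.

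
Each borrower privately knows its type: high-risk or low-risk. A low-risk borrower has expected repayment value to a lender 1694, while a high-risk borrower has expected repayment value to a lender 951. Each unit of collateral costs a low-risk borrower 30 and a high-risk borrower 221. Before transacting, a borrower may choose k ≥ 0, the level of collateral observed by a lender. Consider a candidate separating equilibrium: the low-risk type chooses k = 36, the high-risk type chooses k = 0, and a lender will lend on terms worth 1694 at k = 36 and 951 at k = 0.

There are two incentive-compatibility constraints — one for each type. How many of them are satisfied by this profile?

High-risk type: stay at 0 → 951; mimic → 1694 − 221 × 36 = -6262. IC holds (951 ≥ -6262).
Low-risk type: signal → 1694 − 30 × 36 = 614; deviate to 0 → 951. IC fails (614 < 951).
1 of 2 constraints hold, so this profile is not an equilibrium.

1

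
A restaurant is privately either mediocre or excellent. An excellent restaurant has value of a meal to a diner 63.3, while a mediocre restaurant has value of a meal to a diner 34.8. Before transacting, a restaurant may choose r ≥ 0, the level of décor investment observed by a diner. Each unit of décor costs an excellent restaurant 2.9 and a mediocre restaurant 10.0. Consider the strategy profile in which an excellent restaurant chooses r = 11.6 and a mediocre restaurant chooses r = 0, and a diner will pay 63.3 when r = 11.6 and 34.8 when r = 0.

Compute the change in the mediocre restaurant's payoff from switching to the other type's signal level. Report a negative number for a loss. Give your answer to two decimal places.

-87.50

Playing r = 0 the mediocre restaurant receives 34.8.
Deviating to r = 11.6 brings payment 63.3 at cost 10.0 × 11.6 = 116, netting -52.7.
Gain from deviating: -52.7 − 34.8 = -87.50.
The gain is negative, so the mediocre type's incentive-compatibility constraint is satisfied.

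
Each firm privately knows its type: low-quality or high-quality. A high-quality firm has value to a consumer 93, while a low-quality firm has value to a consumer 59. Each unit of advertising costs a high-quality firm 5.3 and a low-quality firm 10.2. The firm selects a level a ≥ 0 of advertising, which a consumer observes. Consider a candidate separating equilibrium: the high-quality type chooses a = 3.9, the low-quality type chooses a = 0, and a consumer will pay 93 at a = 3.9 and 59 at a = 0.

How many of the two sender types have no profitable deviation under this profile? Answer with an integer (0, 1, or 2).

2

High-quality type: signal → 93 − 5.3 × 3.9 = 72.33; deviate to 0 → 59. IC holds (72.33 ≥ 59).
Low-quality type: stay at 0 → 59; mimic → 93 − 10.2 × 3.9 = 53.22. IC holds (59 ≥ 53.22).
2 of 2 constraints hold, so this is a separating equilibrium.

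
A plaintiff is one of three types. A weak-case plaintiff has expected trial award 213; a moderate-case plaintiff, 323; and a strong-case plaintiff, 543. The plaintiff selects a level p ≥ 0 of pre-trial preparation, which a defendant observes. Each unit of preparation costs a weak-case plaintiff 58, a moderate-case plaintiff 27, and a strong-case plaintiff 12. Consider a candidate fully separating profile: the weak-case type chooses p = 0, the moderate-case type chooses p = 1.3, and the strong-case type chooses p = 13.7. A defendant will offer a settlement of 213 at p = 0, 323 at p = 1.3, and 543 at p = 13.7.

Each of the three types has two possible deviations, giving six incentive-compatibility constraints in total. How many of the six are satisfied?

Moderate-case (own payoff 323 − 27×1.3 = 287.9): to p=0 gives 213 → no gain ✓; to p=13.7 gives 543 − 27×13.7 = 173.1 → no gain ✓.
Strong-case (own payoff 543 − 12×13.7 = 378.6): to p=0 gives 213 → no gain ✓; to p=1.3 gives 323 − 12×1.3 = 307.4 → no gain ✓.
Weak-case (own payoff 213): to p=1.3 gives 323 − 58×1.3 = 247.6 → profitable ✗; to p=13.7 gives 543 − 58×13.7 = -251.6 → no gain ✓.
5 of the 6 constraints hold; not an equilibrium.

5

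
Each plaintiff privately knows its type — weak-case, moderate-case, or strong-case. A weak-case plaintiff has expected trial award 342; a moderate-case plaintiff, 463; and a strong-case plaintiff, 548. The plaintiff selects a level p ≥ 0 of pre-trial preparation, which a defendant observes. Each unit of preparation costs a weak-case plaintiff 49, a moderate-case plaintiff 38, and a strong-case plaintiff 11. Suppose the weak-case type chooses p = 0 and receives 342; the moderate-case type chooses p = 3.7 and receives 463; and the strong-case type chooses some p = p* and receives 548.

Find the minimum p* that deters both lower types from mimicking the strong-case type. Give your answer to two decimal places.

5.94

Moderate-case type (on-path payoff 463 − 38×3.7 = 322.4) won't mimic when 322.4 ≥ 548 − 38·p*, i.e. p* ≥ 5.94.
Weak-case type (on-path payoff 342) won't mimic when 342 ≥ 548 − 49·p*, i.e. p* ≥ 4.20.
Both must hold, so p* = max(4.20, 5.94) = 5.94. The moderate-case type's constraint binds.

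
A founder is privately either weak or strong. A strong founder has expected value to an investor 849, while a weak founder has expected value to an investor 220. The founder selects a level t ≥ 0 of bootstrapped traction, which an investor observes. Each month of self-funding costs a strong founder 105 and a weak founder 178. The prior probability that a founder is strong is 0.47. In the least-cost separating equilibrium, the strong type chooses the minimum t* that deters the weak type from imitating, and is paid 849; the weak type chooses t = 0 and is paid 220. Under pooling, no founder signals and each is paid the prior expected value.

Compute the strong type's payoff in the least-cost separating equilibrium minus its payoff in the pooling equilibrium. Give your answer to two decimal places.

-37.67

Least-cost separating signal: t* solves 220 = 849 − 178·t*, so t* = (849 − 220)/178 ≈ 3.5337.
Strong type's separating payoff: 849 − 105 × t* = 849 − 105 × (849 − 220)/178 = 849 − 66045/178 ≈ 477.9607.
Pooling payoff: 0.47 × 849 + 0.53 × 220 = 515.63.
Difference: 477.9607 − 515.63 = -37.6693, i.e. -37.67 to two decimal places.
The strong type would prefer the pooling outcome.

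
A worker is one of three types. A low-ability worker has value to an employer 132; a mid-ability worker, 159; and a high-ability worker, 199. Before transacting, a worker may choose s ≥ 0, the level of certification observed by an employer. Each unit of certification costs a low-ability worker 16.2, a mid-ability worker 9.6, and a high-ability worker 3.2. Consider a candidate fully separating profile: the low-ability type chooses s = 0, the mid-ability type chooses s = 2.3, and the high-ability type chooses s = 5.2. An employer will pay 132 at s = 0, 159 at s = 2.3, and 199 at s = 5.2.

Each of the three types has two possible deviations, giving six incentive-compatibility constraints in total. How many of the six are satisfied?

High-ability (own payoff 199 − 3.2×5.2 = 182.36): to s=0 gives 132 → no gain ✓; to s=2.3 gives 159 − 3.2×2.3 = 151.64 → no gain ✓.
Mid-ability (own payoff 159 − 9.6×2.3 = 136.92): to s=0 gives 132 → no gain ✓; to s=5.2 gives 199 − 9.6×5.2 = 149.08 → profitable ✗.
Low-ability (own payoff 132): to s=2.3 gives 159 − 16.2×2.3 = 121.74 → no gain ✓; to s=5.2 gives 199 − 16.2×5.2 = 114.76 → no gain ✓.
5 of the 6 constraints hold; not an equilibrium.

5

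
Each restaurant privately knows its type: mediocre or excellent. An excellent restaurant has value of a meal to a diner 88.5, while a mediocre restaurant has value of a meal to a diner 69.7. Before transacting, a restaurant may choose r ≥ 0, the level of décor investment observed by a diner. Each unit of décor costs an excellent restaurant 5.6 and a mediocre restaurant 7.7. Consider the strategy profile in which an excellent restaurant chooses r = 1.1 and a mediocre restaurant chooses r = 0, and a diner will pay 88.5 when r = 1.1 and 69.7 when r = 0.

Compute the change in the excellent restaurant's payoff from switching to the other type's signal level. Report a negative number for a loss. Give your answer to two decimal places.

Playing r = 1.1 the excellent restaurant receives 88.5 − 5.6 × 1.1 = 82.34.
Deviating to r = 0 yields 69.7 instead.
Gain from deviating: 69.7 − 82.34 = -12.64.
The gain is negative, so the excellent type's incentive-compatibility constraint is satisfied.

-12.64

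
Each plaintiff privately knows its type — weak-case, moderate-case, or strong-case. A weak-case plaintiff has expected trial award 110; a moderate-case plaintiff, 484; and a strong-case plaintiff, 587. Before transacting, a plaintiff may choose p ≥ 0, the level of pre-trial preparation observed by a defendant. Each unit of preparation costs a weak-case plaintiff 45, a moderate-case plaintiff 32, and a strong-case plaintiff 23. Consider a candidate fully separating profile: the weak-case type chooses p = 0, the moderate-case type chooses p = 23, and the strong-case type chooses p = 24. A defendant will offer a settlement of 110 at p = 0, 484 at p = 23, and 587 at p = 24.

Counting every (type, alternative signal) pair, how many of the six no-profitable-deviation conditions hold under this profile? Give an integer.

Strong-case (own payoff 587 − 23×24 = 35): to p=0 gives 110 → profitable ✗; to p=23 gives 484 − 23×23 = -45 → no gain ✓.
Weak-case (own payoff 110): to p=23 gives 484 − 45×23 = -551 → no gain ✓; to p=24 gives 587 − 45×24 = -493 → no gain ✓.
Moderate-case (own payoff 484 − 32×23 = -252): to p=0 gives 110 → profitable ✗; to p=24 gives 587 − 32×24 = -181 → profitable ✗.
3 of the 6 constraints hold; not an equilibrium.

3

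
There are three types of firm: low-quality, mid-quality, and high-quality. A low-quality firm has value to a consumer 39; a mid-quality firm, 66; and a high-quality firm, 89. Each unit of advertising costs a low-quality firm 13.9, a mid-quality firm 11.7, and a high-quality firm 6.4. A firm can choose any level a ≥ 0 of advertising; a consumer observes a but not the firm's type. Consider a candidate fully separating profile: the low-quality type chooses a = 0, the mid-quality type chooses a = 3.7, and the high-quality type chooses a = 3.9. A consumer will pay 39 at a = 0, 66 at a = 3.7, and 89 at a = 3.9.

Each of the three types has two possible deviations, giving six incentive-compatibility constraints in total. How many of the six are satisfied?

High-quality (own payoff 89 − 6.4×3.9 = 64.04): to a=0 gives 39 → no gain ✓; to a=3.7 gives 66 − 6.4×3.7 = 42.32 → no gain ✓.
Mid-quality (own payoff 66 − 11.7×3.7 = 22.71): to a=0 gives 39 → profitable ✗; to a=3.9 gives 89 − 11.7×3.9 = 43.37 → profitable ✗.
Low-quality (own payoff 39): to a=3.7 gives 66 − 13.9×3.7 = 14.57 → no gain ✓; to a=3.9 gives 89 − 13.9×3.9 = 34.79 → no gain ✓.
4 of the 6 constraints hold; not an equilibrium.

4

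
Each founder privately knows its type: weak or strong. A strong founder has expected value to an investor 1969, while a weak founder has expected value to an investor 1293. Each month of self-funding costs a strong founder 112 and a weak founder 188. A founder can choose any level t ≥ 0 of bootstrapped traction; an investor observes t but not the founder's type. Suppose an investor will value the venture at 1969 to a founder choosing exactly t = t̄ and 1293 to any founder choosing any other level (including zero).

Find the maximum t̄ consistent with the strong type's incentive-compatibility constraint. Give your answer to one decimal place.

6.0

Choosing t̄ yields the strong type 1969 − 112·t̄; choosing zero yields 1293.
The strong type is indifferent at 1969 − 112·t̄ = 1293, i.e. t̄ = (1969 − 1293) / 112 ≈ 6.0.
For any t̄ above 6.0 the strong type would rather pool at zero, so separation collapses.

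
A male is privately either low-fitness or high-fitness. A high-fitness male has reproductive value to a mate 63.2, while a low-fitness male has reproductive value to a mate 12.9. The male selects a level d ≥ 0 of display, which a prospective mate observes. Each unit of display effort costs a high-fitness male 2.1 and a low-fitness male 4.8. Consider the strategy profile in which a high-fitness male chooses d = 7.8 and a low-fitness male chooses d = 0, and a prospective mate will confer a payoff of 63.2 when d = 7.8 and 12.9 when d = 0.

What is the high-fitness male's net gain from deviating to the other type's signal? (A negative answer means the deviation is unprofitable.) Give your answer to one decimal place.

-33.9

Playing d = 7.8 the high-fitness male receives 63.2 − 2.1 × 7.8 = 46.82.
Deviating to d = 0 yields 12.9 instead.
Gain from deviating: 12.9 − 46.82 = -33.92, i.e. -33.9 to one decimal place.
The gain is negative, so the high-fitness type's incentive-compatibility constraint is satisfied.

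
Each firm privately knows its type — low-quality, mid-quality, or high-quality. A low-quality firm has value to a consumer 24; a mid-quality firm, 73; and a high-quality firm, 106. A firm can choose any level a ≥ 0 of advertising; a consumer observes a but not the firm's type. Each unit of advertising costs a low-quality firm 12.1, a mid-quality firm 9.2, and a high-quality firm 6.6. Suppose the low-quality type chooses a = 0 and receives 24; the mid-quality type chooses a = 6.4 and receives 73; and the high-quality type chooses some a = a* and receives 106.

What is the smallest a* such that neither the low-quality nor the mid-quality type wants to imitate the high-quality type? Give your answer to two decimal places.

9.99

Mid-quality type (on-path payoff 73 − 9.2×6.4 = 14.12) won't mimic when 14.12 ≥ 106 − 9.2·a*, i.e. a* ≥ 9.99.
Low-quality type (on-path payoff 24) won't mimic when 24 ≥ 106 − 12.1·a*, i.e. a* ≥ 6.78.
Both must hold, so a* = max(6.78, 9.99) = 9.99. The mid-quality type's constraint binds.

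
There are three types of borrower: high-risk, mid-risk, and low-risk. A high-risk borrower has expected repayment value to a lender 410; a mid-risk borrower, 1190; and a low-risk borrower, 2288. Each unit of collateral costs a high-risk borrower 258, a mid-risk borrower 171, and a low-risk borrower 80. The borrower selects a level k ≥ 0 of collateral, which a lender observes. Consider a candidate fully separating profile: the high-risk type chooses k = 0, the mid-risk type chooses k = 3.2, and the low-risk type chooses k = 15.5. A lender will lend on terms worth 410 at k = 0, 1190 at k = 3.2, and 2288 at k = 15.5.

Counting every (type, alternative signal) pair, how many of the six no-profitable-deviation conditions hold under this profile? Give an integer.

6

High-risk (own payoff 410): to k=3.2 gives 1190 − 258×3.2 = 364.4 → no gain ✓; to k=15.5 gives 2288 − 258×15.5 = -1711 → no gain ✓.
Low-risk (own payoff 2288 − 80×15.5 = 1048): to k=0 gives 410 → no gain ✓; to k=3.2 gives 1190 − 80×3.2 = 934 → no gain ✓.
Mid-risk (own payoff 1190 − 171×3.2 = 642.8): to k=0 gives 410 → no gain ✓; to k=15.5 gives 2288 − 171×15.5 = -362.5 → no gain ✓.
6 of the 6 constraints hold; this profile is a separating equilibrium.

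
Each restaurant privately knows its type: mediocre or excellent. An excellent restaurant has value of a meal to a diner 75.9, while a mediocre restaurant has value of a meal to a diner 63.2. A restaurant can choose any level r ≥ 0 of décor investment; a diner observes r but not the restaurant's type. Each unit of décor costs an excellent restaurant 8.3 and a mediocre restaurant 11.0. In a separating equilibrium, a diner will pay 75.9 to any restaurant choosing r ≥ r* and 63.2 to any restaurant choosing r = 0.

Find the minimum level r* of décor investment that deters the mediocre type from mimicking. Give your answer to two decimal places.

A mediocre restaurant choosing r = 0 receives 63.2.
Imitating at r* instead would pay 75.9 at cost 11.0·r*, netting 75.9 − 11.0·r*.
Indifference: 63.2 = 75.9 − 11.0·r*, so r* = (75.9 − 63.2) / 11.0 ≈ 1.15.
This is the mediocre type's binding incentive-compatibility constraint; any r ≥ 1.15 sustains separation on that side.

1.15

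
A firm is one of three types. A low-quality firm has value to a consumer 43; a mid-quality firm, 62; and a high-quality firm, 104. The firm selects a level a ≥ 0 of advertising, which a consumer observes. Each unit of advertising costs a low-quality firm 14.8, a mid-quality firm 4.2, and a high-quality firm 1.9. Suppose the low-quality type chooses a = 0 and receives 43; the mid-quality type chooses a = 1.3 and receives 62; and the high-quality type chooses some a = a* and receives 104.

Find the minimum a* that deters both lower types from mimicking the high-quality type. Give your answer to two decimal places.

Low-quality type (on-path payoff 43) won't mimic when 43 ≥ 104 − 14.8·a*, i.e. a* ≥ 4.12.
Mid-quality type (on-path payoff 62 − 4.2×1.3 = 56.54) won't mimic when 56.54 ≥ 104 − 4.2·a*, i.e. a* ≥ 11.30.
Both must hold, so a* = max(4.12, 11.30) = 11.30. The mid-quality type's constraint binds.

11.30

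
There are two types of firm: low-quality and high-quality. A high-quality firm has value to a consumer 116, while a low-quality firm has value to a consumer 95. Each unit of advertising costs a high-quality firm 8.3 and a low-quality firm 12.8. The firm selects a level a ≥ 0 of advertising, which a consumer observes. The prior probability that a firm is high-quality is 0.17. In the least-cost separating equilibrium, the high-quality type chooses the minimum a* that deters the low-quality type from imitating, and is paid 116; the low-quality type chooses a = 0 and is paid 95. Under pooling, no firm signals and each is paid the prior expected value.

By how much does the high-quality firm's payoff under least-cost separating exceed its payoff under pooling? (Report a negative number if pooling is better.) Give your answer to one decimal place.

3.8

Least-cost separating signal: a* solves 95 = 116 − 12.8·a*, so a* = (116 − 95)/12.8 ≈ 1.6406.
High-quality type's separating payoff: 116 − 8.3 × a* = 116 − 8.3 × (116 − 95)/12.8 = 116 − 174.3/12.8 ≈ 102.383.
Pooling payoff: 0.17 × 116 + 0.83 × 95 = 98.57.
Difference: 102.383 − 98.57 = 3.813, i.e. 3.8 to one decimal place.
The high-quality type prefers to separate.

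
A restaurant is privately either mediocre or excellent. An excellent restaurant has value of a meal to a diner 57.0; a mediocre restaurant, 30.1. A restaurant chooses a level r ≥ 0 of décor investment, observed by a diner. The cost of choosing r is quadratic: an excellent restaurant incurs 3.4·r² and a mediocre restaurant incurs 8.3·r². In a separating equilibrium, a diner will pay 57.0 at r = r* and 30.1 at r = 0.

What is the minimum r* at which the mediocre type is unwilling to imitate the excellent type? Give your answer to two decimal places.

The mediocre type at r = 0 receives 30.1; imitating at r* yields 57.0 − 8.3·r*².
Indifference: 30.1 = 57.0 − 8.3·r*², so r*² = (57.0 − 30.1) / 8.3 ≈ 3.2410.
r* = √3.2410 ≈ 1.80.

1.80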